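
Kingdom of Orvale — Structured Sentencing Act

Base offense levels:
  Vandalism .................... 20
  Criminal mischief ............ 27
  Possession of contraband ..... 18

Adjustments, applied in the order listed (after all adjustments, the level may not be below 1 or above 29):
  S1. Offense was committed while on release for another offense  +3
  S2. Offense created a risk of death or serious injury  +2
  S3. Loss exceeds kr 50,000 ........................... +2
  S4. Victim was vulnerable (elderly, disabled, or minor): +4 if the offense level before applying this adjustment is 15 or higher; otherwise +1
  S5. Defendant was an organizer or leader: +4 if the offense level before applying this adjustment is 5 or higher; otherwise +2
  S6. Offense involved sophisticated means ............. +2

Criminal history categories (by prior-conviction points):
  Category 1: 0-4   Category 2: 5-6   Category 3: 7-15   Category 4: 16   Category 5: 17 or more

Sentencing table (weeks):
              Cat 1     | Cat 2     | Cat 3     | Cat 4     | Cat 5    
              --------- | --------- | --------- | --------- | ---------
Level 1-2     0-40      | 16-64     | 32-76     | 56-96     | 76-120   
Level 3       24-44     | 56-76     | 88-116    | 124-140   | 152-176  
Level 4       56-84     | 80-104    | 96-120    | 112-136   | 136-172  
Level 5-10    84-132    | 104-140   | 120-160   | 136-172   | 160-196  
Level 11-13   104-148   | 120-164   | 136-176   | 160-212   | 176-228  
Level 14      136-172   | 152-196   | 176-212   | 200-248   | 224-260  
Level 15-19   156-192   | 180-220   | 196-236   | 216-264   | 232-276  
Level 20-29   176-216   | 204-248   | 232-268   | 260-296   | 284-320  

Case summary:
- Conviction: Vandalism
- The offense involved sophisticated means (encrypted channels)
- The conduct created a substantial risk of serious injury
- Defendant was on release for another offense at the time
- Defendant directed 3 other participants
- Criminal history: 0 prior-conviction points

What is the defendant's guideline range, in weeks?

Base offense level for vandalism: 20.
S1 applies: 20 + 3 = 23.
S2 applies: 23 + 2 = 25.
S3 does not apply.
S4 does not apply.
S5 applies (level before this adjustment is 25 ≥ 5, so +4): 25 + 4 = 29.
S6 applies: 29 + 2 = 31.
Level 31 exceeds the maximum of 29; capped at 29.
Final offense level: 29.
Criminal history: 0 prior points → Category 1 (0-4).
Level 29 falls in the 20-29 band.
Grid: Level 20-29 × Category 1 = 176-216 weeks.

176-216 weeks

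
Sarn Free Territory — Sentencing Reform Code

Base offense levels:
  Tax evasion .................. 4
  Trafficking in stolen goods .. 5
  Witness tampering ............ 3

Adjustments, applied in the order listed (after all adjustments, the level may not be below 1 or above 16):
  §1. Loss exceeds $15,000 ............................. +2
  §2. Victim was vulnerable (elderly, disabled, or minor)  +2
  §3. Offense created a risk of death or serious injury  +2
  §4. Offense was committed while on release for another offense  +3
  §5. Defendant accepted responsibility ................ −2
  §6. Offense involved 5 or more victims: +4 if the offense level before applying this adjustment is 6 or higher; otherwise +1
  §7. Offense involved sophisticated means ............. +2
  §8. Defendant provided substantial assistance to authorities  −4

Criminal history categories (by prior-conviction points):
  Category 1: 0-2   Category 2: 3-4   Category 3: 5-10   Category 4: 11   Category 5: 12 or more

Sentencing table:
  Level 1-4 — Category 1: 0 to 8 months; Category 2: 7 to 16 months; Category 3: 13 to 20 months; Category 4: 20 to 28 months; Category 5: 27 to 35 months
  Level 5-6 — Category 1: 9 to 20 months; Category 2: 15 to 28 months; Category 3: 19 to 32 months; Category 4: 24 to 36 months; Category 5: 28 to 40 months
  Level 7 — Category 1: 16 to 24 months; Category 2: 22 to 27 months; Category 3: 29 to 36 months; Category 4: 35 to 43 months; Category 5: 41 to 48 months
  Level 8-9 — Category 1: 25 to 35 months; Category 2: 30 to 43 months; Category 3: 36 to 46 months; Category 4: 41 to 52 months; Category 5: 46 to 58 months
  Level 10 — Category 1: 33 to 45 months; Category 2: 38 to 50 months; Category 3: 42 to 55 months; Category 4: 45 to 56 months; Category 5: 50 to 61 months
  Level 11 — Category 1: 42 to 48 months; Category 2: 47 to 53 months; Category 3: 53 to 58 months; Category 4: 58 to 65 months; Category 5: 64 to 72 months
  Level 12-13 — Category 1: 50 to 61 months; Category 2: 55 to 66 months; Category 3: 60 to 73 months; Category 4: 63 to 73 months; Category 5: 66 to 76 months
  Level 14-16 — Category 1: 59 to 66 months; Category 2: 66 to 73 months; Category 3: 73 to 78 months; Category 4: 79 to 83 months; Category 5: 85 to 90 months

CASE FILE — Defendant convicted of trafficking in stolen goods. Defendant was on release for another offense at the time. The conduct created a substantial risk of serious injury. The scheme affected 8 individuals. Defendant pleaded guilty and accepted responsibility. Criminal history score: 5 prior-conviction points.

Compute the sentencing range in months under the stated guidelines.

60-73 months

Base offense level for trafficking in stolen goods: 5.
§3 applies: 5 + 2 = 7.
§4 applies: 7 + 3 = 10.
§5 applies: 10 − 2 = 8.
§6 applies (level before this adjustment is 8 ≥ 6, so +4): 8 + 4 = 12.
§7 does not apply.
§8 does not apply.
Final offense level: 12.
Criminal history: 5 prior points → Category 3 (5-10).
Level 12 falls in the 12-13 band.
Grid: Level 12-13 × Category 3 = 60-73 months.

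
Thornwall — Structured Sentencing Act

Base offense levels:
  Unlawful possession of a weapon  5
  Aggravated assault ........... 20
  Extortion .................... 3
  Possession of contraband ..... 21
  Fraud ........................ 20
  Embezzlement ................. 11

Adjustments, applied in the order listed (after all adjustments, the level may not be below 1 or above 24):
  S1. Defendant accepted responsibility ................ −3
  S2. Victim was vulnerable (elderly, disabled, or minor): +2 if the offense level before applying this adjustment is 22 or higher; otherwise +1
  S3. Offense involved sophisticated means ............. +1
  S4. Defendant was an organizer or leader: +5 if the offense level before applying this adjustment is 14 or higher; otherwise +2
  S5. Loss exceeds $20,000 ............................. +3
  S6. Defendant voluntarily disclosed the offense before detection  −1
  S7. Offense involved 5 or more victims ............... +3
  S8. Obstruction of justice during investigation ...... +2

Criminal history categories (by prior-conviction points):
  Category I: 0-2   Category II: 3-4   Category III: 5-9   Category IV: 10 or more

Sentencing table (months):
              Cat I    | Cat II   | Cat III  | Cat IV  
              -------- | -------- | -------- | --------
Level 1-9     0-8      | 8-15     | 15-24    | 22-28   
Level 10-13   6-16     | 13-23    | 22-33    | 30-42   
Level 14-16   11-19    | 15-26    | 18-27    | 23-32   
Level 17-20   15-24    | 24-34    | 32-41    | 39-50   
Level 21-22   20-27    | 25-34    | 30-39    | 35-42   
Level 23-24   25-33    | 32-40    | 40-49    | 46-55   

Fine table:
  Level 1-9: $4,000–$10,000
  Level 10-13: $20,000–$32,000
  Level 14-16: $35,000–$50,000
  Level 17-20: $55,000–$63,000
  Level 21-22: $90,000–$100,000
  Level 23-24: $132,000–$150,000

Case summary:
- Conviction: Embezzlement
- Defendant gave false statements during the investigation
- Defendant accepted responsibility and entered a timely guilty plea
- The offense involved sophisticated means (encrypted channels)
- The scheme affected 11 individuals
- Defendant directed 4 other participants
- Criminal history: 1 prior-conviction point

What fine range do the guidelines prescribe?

Base offense level for embezzlement: 11.
S1 applies: 11 − 3 = 8.
S2 does not apply.
S3 applies: 8 + 1 = 9.
S4 applies (level before this adjustment is 9 < 14, so +2): 9 + 2 = 11.
S7 applies: 11 + 3 = 14.
S8 applies: 14 + 2 = 16.
Final offense level: 16.
Level 16 falls in the 14-16 band.
Fine table: Level 14-16 → $35,000–$50,000.

$35,000–$50,000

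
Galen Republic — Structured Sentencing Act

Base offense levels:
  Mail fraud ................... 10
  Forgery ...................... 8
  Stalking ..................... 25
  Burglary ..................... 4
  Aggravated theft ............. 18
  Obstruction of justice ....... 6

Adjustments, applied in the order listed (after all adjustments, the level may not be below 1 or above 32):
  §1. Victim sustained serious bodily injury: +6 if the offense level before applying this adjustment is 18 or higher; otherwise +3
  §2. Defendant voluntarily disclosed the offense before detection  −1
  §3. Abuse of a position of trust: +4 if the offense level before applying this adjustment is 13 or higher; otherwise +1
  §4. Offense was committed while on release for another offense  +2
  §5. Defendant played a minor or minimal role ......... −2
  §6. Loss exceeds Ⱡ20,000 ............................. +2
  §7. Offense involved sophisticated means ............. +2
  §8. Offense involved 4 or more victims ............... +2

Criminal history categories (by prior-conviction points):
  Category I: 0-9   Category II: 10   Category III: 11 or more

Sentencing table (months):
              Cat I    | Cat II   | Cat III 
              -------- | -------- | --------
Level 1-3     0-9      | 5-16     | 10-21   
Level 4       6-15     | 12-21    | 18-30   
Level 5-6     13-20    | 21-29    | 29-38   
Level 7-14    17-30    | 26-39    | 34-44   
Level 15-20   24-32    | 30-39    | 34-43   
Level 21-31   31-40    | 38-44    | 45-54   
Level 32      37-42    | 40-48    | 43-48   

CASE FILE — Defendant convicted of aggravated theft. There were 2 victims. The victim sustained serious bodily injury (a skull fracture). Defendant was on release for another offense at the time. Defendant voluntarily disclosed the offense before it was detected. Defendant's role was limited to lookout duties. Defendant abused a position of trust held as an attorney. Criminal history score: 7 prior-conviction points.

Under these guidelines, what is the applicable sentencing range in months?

31-40 months

Base offense level for aggravated theft: 18.
§1 applies (level before this adjustment is 18 ≥ 18, so +6): 18 + 6 = 24.
§2 applies: 24 − 1 = 23.
§3 applies (level before this adjustment is 23 ≥ 13, so +4): 23 + 4 = 27.
§4 applies: 27 + 2 = 29.
§5 applies: 29 − 2 = 27.
§8 does not apply.
Final offense level: 27.
Criminal history: 7 prior points → Category I (0-9).
Level 27 falls in the 21-31 band.
Grid: Level 21-31 × Category I = 31-40 months.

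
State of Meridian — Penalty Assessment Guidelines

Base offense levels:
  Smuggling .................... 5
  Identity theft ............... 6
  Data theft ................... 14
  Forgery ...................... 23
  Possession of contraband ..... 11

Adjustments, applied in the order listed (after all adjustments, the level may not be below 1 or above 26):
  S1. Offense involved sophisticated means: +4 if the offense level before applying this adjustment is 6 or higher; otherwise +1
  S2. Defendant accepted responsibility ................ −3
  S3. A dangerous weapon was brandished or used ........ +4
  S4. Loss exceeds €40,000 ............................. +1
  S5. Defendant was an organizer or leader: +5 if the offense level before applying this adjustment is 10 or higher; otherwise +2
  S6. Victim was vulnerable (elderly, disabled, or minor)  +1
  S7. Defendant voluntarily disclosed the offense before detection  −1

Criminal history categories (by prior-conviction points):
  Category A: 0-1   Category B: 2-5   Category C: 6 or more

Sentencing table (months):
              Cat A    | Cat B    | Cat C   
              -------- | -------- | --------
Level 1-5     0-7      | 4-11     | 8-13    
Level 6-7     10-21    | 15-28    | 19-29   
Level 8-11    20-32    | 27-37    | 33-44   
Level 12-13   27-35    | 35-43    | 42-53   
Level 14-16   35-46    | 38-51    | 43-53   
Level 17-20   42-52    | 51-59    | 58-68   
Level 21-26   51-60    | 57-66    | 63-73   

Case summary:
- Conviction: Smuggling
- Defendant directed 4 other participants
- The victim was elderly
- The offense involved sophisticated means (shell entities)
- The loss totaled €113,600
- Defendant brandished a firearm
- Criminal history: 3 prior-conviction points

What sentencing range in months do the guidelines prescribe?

Base offense level for smuggling: 5.
S1 applies (level before this adjustment is 5 < 6, so +1): 5 + 1 = 6.
S2 does not apply.
S3 applies: 6 + 4 = 10.
S4 applies: 10 + 1 = 11.
S5 applies (level before this adjustment is 11 ≥ 10, so +5): 11 + 5 = 16.
S6 applies: 16 + 1 = 17.
Final offense level: 17.
Criminal history: 3 prior points → Category B (2-5).
Level 17 falls in the 17-20 band.
Grid: Level 17-20 × Category B = 51-59 months.

51-59 months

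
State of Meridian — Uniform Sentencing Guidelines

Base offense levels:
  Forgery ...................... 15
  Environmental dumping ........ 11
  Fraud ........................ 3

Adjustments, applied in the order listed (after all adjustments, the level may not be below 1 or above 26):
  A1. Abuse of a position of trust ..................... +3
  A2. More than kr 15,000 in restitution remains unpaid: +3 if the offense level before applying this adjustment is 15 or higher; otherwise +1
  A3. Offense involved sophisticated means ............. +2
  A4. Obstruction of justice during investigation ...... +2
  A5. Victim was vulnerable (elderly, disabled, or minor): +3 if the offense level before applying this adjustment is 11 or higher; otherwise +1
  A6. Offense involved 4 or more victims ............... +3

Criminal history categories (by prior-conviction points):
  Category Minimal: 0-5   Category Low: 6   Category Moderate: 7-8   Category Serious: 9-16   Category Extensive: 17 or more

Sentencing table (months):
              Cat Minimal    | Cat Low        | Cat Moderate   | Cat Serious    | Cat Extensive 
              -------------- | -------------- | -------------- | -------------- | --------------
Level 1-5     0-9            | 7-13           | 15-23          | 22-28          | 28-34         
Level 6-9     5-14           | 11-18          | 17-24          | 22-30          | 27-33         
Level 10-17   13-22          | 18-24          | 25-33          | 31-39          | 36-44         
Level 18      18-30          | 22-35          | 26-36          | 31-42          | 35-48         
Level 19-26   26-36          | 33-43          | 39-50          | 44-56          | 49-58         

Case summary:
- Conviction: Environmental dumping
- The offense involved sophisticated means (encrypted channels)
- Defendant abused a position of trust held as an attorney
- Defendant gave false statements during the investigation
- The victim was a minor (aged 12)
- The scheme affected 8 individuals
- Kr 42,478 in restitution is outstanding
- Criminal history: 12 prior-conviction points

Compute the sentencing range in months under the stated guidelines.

44-56 months

Base offense level for environmental dumping: 11.
A1 applies: 11 + 3 = 14.
A2 applies (level before this adjustment is 14 < 15, so +1): 14 + 1 = 15.
A3 applies: 15 + 2 = 17.
A4 applies: 17 + 2 = 19.
A5 applies (level before this adjustment is 19 ≥ 11, so +3): 19 + 3 = 22.
A6 applies: 22 + 3 = 25.
Final offense level: 25.
Criminal history: 12 prior points → Category Serious (9-16).
Level 25 falls in the 19-26 band.
Grid: Level 19-26 × Category Serious = 44-56 months.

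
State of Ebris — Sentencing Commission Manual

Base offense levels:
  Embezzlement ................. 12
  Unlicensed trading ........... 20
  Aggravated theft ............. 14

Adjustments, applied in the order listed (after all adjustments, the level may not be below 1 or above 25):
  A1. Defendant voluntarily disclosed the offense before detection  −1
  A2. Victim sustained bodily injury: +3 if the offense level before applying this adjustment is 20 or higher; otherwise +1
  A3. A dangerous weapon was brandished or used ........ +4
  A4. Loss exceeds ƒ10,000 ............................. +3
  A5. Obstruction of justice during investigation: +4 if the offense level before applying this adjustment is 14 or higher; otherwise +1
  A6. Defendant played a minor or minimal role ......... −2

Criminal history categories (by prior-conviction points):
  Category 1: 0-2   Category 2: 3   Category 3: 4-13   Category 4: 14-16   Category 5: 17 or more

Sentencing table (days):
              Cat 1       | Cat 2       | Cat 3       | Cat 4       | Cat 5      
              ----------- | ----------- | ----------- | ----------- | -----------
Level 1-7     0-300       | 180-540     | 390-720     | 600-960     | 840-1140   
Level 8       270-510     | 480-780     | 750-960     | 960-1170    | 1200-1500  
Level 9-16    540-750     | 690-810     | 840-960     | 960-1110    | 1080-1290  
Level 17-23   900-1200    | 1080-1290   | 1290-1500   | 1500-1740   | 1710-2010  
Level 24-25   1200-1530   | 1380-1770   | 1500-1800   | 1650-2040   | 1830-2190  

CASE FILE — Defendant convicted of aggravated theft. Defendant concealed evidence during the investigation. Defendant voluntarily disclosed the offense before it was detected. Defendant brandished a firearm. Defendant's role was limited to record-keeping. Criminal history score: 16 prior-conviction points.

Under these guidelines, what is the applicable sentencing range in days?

1500-1740 days

Base offense level for aggravated theft: 14.
A1 applies: 14 − 1 = 13.
A2 does not apply.
A3 applies: 13 + 4 = 17.
A5 applies (level before this adjustment is 17 ≥ 14, so +4): 17 + 4 = 21.
A6 applies: 21 − 2 = 19.
Final offense level: 19.
Criminal history: 16 prior points → Category 4 (14-16).
Level 19 falls in the 17-23 band.
Grid: Level 17-23 × Category 4 = 1500-1740 days.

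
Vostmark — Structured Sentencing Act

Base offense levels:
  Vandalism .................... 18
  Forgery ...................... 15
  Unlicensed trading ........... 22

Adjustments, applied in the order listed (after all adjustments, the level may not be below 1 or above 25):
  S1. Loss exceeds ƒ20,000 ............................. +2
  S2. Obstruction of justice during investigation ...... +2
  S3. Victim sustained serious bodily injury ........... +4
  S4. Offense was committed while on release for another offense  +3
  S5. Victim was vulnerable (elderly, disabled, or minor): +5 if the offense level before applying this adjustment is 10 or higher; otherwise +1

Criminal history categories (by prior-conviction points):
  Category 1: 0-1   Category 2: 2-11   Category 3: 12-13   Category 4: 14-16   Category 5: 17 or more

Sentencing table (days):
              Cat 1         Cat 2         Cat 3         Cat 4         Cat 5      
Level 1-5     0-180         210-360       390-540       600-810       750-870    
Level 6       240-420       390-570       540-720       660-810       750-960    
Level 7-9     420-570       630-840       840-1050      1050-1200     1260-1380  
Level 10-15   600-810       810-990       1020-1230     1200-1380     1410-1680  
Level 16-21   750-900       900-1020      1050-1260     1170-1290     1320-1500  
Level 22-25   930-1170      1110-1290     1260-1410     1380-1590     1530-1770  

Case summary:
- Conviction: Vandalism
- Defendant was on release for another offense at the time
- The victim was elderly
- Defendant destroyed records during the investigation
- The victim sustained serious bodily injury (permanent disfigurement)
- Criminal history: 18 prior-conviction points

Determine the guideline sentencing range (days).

Base offense level for vandalism: 18.
S1 does not apply.
S2 applies: 18 + 2 = 20.
S3 applies: 20 + 4 = 24.
S4 applies: 24 + 3 = 27.
S5 applies (level before this adjustment is 27 ≥ 10, so +5): 27 + 5 = 32.
Level 32 exceeds the maximum of 25; capped at 25.
Final offense level: 25.
Criminal history: 18 prior points → Category 5 (17+).
Level 25 falls in the 22-25 band.
Grid: Level 22-25 × Category 5 = 1530-1770 days.

1530-1770 days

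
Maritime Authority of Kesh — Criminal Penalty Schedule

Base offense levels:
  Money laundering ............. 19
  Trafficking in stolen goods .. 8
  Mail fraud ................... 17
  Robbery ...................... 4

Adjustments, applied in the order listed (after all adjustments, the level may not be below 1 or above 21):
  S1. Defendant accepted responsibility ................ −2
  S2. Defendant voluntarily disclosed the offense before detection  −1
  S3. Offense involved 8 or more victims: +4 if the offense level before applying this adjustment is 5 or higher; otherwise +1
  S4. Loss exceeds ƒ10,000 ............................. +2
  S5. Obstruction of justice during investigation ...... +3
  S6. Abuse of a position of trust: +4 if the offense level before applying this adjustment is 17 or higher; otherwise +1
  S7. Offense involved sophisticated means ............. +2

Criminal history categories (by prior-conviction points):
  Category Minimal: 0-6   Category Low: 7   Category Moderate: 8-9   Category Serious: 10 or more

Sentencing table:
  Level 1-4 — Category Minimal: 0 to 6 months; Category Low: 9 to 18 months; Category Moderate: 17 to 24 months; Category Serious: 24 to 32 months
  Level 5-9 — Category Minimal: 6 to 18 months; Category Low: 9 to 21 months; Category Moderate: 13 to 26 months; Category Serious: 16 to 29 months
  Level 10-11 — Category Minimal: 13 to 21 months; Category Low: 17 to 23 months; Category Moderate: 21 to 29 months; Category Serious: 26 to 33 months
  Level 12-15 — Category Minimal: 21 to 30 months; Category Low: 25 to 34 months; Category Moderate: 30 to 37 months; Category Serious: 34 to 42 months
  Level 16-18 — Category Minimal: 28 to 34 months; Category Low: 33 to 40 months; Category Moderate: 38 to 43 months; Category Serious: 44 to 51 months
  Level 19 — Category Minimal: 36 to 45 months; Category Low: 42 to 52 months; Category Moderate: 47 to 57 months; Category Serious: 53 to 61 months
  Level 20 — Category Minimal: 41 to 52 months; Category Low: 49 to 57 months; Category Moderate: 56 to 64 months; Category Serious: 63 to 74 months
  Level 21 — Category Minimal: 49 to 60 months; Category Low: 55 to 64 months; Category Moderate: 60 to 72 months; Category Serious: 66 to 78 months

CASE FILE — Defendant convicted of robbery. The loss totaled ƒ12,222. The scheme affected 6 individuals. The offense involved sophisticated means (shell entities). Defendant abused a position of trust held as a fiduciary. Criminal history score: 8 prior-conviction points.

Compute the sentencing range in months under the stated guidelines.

13-26 months

Base offense level for robbery: 4.
S3 does not apply.
S4 applies: 4 + 2 = 6.
S5 does not apply.
S6 applies (level before this adjustment is 6 < 17, so +1): 6 + 1 = 7.
S7 applies: 7 + 2 = 9.
Final offense level: 9.
Criminal history: 8 prior points → Category Moderate (8-9).
Level 9 falls in the 5-9 band.
Grid: Level 5-9 × Category Moderate = 13-26 months.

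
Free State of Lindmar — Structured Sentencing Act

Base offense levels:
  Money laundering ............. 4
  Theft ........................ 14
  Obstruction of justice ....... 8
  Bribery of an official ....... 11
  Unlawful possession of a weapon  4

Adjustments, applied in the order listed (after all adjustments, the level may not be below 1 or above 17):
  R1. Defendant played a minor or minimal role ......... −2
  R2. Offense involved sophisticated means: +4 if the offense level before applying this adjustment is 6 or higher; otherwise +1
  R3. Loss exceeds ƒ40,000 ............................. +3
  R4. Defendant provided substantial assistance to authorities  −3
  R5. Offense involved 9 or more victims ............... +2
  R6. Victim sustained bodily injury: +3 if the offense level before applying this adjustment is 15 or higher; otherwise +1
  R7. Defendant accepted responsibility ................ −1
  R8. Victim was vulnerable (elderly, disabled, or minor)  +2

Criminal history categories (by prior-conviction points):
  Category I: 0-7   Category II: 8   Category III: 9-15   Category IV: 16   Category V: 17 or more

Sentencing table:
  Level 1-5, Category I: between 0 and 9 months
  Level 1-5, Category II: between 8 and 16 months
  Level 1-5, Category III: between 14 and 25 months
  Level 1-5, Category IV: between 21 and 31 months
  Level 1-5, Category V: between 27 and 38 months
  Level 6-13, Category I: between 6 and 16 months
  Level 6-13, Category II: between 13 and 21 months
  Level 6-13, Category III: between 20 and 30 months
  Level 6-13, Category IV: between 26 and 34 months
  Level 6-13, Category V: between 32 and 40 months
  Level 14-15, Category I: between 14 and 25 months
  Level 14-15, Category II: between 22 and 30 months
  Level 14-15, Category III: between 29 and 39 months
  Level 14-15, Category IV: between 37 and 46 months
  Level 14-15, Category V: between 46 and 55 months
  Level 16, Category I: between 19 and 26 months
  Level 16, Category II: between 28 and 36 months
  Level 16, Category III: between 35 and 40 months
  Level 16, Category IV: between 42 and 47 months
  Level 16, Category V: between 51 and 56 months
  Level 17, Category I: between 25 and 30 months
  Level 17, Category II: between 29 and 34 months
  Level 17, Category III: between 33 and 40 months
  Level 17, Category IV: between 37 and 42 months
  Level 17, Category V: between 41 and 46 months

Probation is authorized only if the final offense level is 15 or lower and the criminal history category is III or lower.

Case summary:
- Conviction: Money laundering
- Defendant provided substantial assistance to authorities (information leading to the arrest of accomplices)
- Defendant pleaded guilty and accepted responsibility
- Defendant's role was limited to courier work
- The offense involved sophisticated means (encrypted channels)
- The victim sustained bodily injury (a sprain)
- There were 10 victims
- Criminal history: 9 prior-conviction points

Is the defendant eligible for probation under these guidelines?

Yes

Base offense level for money laundering: 4.
R1 applies: 4 − 2 = 2.
R2 applies (level before this adjustment is 2 < 6, so +1): 2 + 1 = 3.
R3 does not apply.
R4 applies: 3 − 3 = 0.
R5 applies: 0 + 2 = 2.
R6 applies (level before this adjustment is 2 < 15, so +1): 2 + 1 = 3.
R7 applies: 3 − 1 = 2.
Final offense level: 2.
Criminal history: 9 prior points → Category III (9-15).
Level 2 falls in the 1-5 band.
Grid: Level 1-5 × Category III = 14-25 months.
Probation check: level 2 ≤ 15 and category III ≤ III → eligible.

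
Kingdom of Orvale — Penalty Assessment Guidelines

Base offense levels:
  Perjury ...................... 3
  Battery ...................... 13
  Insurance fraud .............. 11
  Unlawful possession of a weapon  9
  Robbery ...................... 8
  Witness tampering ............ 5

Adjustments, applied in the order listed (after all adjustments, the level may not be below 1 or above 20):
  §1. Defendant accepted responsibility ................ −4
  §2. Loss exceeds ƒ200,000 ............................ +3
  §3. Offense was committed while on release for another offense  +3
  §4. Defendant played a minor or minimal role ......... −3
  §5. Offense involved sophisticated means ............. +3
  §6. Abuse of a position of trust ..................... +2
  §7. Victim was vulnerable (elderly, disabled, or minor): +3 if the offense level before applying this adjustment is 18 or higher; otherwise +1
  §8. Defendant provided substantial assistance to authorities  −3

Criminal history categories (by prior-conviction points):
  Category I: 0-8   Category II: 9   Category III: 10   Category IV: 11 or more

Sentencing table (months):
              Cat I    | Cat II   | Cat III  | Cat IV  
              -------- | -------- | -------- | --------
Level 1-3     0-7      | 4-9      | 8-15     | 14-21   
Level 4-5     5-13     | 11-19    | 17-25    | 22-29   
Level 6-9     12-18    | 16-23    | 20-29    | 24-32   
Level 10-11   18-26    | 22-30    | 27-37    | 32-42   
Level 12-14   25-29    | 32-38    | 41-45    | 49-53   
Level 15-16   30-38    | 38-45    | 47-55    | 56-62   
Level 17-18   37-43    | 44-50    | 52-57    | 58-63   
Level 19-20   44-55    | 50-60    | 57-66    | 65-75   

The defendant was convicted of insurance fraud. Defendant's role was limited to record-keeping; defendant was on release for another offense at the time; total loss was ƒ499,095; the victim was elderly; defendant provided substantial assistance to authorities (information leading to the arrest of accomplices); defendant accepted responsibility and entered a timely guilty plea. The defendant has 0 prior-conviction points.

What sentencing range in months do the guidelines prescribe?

Base offense level for insurance fraud: 11.
§1 applies: 11 − 4 = 7.
§2 applies: 7 + 3 = 10.
§3 applies: 10 + 3 = 13.
§4 applies: 13 − 3 = 10.
§5 does not apply.
§6 does not apply.
§7 applies (level before this adjustment is 10 < 18, so +1): 10 + 1 = 11.
§8 applies: 11 − 3 = 8.
Final offense level: 8.
Criminal history: 0 prior points → Category I (0-8).
Level 8 falls in the 6-9 band.
Grid: Level 6-9 × Category I = 12-18 months.

12-18 months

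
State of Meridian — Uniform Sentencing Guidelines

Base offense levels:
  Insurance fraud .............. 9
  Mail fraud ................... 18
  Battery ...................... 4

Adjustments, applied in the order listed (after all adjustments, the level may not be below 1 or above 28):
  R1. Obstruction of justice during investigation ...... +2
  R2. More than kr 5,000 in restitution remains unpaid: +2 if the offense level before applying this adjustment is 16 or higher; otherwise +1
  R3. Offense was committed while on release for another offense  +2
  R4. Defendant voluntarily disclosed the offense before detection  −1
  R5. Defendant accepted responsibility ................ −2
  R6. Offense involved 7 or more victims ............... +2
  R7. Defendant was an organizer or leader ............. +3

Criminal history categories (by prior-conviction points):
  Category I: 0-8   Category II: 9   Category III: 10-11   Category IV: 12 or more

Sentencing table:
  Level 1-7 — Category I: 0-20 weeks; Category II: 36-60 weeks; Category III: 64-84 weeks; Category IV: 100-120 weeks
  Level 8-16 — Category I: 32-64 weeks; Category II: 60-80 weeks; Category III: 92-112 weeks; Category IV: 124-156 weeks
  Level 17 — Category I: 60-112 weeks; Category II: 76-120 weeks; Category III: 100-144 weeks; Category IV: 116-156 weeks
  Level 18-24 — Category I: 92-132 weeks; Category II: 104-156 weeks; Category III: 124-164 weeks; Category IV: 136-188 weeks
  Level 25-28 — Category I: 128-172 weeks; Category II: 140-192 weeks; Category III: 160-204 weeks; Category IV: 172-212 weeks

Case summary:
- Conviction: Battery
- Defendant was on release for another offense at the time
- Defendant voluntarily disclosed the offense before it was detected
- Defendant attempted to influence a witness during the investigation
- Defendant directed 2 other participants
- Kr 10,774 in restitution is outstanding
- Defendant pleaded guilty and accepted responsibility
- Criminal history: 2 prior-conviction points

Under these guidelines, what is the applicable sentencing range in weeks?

Base offense level for battery: 4.
R1 applies: 4 + 2 = 6.
R2 applies (level before this adjustment is 6 < 16, so +1): 6 + 1 = 7.
R3 applies: 7 + 2 = 9.
R4 applies: 9 − 1 = 8.
R5 applies: 8 − 2 = 6.
R6 does not apply.
R7 applies: 6 + 3 = 9.
Final offense level: 9.
Criminal history: 2 prior points → Category I (0-8).
Level 9 falls in the 8-16 band.
Grid: Level 8-16 × Category I = 32-64 weeks.

32-64 weeks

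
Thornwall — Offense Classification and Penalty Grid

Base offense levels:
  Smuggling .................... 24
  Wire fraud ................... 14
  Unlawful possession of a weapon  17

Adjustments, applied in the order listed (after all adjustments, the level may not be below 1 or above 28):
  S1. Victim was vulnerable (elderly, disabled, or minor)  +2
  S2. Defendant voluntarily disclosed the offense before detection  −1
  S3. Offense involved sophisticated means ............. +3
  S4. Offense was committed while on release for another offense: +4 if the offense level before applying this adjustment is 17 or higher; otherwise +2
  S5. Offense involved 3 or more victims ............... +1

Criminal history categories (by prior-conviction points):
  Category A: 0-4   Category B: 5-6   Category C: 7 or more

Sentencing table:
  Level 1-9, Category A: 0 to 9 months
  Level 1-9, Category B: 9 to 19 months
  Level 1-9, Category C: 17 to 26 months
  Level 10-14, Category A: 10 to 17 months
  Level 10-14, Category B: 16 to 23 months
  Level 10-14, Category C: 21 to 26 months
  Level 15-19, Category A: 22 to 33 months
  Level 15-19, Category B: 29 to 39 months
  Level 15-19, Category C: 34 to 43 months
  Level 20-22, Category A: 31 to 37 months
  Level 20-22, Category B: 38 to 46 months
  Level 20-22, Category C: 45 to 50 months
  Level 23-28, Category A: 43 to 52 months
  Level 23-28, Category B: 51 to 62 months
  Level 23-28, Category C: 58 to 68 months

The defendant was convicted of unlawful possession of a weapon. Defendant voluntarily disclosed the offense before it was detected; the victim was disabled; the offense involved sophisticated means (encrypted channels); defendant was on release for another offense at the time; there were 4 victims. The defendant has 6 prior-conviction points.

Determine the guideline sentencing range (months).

Base offense level for unlawful possession of a weapon: 17.
S1 applies: 17 + 2 = 19.
S2 applies: 19 − 1 = 18.
S3 applies: 18 + 3 = 21.
S4 applies (level before this adjustment is 21 ≥ 17, so +4): 21 + 4 = 25.
S5 applies: 25 + 1 = 26.
Final offense level: 26.
Criminal history: 6 prior points → Category B (5-6).
Level 26 falls in the 23-28 band.
Grid: Level 23-28 × Category B = 51-62 months.

51-62 months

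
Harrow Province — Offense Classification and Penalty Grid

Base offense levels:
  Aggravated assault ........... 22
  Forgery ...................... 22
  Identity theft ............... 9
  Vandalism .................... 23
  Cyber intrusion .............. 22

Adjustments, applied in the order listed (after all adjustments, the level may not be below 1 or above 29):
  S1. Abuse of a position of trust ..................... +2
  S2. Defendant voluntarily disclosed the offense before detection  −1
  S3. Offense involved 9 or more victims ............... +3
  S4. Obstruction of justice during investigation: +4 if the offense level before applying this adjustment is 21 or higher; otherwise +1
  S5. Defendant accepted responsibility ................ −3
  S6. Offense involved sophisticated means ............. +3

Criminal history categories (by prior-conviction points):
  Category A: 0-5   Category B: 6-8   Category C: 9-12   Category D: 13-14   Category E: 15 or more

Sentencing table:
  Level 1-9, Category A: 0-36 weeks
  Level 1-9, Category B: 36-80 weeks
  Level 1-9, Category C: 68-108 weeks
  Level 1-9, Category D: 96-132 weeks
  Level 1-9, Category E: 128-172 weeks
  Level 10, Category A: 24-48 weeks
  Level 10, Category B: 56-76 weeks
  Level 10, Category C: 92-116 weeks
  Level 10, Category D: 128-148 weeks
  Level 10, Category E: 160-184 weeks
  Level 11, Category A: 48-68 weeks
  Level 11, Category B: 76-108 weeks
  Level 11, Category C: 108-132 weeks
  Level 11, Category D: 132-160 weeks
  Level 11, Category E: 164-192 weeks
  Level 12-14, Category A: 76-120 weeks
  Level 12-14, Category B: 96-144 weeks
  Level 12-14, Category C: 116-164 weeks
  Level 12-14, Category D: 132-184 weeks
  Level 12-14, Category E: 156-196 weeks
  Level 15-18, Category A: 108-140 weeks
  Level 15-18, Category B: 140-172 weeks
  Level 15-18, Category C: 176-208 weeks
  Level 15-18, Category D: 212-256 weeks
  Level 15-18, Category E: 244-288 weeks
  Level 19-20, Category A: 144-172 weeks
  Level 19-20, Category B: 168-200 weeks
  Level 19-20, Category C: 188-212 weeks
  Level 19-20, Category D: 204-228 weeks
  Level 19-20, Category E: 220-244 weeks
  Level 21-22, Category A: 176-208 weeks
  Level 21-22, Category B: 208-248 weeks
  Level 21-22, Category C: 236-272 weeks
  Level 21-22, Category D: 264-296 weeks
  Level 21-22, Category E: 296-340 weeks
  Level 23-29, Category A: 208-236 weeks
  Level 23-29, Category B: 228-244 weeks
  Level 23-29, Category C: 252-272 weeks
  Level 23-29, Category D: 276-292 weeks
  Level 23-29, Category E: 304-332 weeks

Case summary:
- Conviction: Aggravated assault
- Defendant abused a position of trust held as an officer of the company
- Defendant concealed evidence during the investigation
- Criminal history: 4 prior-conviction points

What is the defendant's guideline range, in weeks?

Base offense level for aggravated assault: 22.
S1 applies: 22 + 2 = 24.
S2 does not apply.
S3 does not apply.
S4 applies (level before this adjustment is 24 ≥ 21, so +4): 24 + 4 = 28.
Final offense level: 28.
Criminal history: 4 prior points → Category A (0-5).
Level 28 falls in the 23-29 band.
Grid: Level 23-29 × Category A = 208-236 weeks.

208-236 weeks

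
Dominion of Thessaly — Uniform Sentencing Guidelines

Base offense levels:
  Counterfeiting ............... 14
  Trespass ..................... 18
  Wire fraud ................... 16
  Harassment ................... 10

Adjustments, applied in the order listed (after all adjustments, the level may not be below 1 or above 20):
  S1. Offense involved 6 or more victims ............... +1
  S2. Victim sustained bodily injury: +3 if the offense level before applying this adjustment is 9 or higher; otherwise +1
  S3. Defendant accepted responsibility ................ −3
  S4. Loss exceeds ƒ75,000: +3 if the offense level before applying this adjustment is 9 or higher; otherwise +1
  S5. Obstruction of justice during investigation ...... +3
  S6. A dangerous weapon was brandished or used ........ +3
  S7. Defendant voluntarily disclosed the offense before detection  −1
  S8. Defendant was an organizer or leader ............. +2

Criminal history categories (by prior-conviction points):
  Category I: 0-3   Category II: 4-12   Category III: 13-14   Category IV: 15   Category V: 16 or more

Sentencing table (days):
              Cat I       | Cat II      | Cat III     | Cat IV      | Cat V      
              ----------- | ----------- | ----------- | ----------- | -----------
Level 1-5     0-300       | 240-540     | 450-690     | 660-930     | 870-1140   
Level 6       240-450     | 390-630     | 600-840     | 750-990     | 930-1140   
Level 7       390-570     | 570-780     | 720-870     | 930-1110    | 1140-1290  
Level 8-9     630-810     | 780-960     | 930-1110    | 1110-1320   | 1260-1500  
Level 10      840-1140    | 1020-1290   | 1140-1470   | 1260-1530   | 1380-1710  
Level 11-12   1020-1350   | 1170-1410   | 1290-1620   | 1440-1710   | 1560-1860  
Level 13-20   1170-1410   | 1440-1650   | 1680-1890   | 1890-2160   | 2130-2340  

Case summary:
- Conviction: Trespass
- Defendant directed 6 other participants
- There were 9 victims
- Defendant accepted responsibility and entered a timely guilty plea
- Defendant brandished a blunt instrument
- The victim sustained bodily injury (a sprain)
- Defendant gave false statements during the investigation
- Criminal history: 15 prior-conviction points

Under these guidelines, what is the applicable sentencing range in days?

1890-2160 days

Base offense level for trespass: 18.
S1 applies: 18 + 1 = 19.
S2 applies (level before this adjustment is 19 ≥ 9, so +3): 19 + 3 = 22.
S3 applies: 22 − 3 = 19.
S5 applies: 19 + 3 = 22.
S6 applies: 22 + 3 = 25.
S7 does not apply.
S8 applies: 25 + 2 = 27.
Level 27 exceeds the maximum of 20; capped at 20.
Final offense level: 20.
Criminal history: 15 prior points → Category IV (15).
Level 20 falls in the 13-20 band.
Grid: Level 13-20 × Category IV = 1890-2160 days.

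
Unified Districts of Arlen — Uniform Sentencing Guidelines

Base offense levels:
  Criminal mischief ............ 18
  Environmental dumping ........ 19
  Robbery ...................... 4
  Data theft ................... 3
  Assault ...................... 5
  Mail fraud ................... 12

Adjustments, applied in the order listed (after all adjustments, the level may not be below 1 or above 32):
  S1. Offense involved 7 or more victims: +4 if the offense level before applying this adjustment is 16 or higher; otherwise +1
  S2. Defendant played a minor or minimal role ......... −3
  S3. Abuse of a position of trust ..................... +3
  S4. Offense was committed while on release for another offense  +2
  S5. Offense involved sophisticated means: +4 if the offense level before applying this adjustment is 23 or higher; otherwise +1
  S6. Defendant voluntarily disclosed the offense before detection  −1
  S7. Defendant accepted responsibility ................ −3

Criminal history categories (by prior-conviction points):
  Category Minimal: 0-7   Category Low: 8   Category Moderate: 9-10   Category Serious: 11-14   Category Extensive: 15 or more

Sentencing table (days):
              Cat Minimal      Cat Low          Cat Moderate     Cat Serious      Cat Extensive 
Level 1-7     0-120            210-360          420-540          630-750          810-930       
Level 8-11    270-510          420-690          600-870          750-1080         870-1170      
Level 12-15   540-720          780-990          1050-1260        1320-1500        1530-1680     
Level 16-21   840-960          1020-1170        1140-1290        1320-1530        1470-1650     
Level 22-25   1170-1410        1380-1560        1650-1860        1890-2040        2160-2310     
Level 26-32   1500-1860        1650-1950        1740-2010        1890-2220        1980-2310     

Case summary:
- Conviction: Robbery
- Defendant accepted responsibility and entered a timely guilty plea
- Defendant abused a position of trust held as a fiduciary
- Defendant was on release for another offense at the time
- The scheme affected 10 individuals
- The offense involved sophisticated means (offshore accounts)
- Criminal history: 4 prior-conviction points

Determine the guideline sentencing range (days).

Base offense level for robbery: 4.
S1 applies (level before this adjustment is 4 < 16, so +1): 4 + 1 = 5.
S2 does not apply.
S3 applies: 5 + 3 = 8.
S4 applies: 8 + 2 = 10.
S5 applies (level before this adjustment is 10 < 23, so +1): 10 + 1 = 11.
S6 does not apply.
S7 applies: 11 − 3 = 8.
Final offense level: 8.
Criminal history: 4 prior points → Category Minimal (0-7).
Level 8 falls in the 8-11 band.
Grid: Level 8-11 × Category Minimal = 270-510 days.

270-510 days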